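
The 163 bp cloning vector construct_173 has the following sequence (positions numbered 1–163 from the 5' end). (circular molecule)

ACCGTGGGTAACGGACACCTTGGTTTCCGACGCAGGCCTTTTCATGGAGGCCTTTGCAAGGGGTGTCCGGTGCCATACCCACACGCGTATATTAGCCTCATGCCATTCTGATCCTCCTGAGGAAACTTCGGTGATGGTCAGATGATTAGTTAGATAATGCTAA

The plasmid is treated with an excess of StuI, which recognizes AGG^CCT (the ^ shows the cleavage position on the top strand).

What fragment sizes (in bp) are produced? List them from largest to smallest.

149, 14 bp

StuI sites (AGGCCT) start at positions 34, 48.
StuI cuts after base 3 of each site, so after positions 36, 50.
Circular molecule, 2 cuts → 2 fragments:
  37–50 → 14 bp
  51–163 then 1–36 → 113 + 36 = 149 bp
Sorted largest to smallest: 149, 14 bp.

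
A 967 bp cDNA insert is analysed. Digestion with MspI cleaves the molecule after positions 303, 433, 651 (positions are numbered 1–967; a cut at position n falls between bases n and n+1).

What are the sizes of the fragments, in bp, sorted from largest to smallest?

Linear molecule, 3 cuts → 4 fragments:
  303 − 0 = 303 bp
  433 − 303 = 130 bp
  651 − 433 = 218 bp
  967 − 651 = 316 bp
Sorted largest to smallest: 316, 303, 218, 130 bp.

316, 303, 218, 130 bp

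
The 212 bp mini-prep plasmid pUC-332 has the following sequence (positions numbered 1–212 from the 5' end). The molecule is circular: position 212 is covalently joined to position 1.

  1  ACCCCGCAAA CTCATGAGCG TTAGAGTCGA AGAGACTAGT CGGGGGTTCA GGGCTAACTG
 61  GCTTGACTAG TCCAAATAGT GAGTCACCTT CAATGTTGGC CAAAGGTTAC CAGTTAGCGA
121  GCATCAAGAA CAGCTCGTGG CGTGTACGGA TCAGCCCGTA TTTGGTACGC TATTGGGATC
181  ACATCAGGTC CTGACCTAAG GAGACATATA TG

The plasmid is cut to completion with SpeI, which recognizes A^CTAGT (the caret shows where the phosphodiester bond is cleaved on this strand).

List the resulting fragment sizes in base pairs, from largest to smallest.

181, 31 bp

SpeI sites (ACTAGT) start at positions 35, 66.
SpeI cuts after the first base of each site, so after positions 35, 66.
Circular molecule, 2 cuts → 2 fragments:
  36–66 → 31 bp
  67–212 then 1–35 → 146 + 35 = 181 bp
Sorted largest to smallest: 181, 31 bp.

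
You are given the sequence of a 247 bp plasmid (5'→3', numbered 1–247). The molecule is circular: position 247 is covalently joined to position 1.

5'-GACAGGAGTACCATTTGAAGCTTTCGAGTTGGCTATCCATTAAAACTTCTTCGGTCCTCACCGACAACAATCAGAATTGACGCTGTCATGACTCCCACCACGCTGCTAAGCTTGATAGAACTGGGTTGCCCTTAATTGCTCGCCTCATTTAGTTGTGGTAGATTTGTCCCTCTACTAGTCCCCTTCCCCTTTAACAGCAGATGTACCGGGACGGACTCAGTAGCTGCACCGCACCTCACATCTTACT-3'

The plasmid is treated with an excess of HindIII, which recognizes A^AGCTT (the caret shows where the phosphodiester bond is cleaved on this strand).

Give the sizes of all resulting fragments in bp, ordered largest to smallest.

157, 90 bp

HindIII sites (AAGCTT) start at positions 18, 108.
HindIII cuts after the first base of each site, so after positions 18, 108.
Circular molecule, 2 cuts → 2 fragments:
  19–108 → 90 bp
  109–247 then 1–18 → 139 + 18 = 157 bp
Sorted largest to smallest: 157, 90 bp.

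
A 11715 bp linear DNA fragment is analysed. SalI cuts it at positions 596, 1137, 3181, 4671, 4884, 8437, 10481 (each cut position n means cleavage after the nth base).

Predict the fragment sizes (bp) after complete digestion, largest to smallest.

3553, 2044, 2044, 1490, 1234, 596, 541, 213 bp

Linear molecule, 7 cuts → 8 fragments:
  596 − 0 = 596 bp
  1137 − 596 = 541 bp
  3181 − 1137 = 2044 bp
  4671 − 3181 = 1490 bp
  4884 − 4671 = 213 bp
  8437 − 4884 = 3553 bp
  10481 − 8437 = 2044 bp
  11715 − 10481 = 1234 bp
Sorted largest to smallest: 3553, 2044, 2044, 1490, 1234, 596, 541, 213 bp.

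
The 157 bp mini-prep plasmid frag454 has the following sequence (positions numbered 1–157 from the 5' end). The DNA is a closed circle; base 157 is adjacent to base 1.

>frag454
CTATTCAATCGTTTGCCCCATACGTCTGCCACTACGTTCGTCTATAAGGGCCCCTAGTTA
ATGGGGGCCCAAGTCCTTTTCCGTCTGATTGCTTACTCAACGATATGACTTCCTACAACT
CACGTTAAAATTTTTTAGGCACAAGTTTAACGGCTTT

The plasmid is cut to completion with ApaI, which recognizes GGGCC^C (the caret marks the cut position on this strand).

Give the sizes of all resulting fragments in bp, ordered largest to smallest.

ApaI sites (GGGCCC) start at positions 48, 65.
ApaI cuts after base 5 of each site (before the last base), so after positions 52, 69.
Circular molecule, 2 cuts → 2 fragments:
  53–69 → 17 bp
  70–157 then 1–52 → 88 + 52 = 140 bp
Sorted largest to smallest: 140, 17 bp.

140, 17 bp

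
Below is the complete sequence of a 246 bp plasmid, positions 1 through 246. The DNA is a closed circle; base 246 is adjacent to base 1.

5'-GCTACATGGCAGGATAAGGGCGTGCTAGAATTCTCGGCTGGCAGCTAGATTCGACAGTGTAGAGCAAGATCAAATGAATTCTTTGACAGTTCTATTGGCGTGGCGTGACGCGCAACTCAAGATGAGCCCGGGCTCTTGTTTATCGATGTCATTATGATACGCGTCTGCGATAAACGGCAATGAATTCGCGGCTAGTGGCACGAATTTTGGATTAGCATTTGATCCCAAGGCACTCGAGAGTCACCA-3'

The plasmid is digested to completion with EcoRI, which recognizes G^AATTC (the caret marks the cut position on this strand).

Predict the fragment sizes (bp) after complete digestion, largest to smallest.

EcoRI sites (GAATTC) start at positions 28, 76, 182.
EcoRI cuts after the first base of each site, so after positions 28, 76, 182.
Circular molecule, 3 cuts → 3 fragments:
  29–76 → 48 bp
  77–182 → 106 bp
  183–246 then 1–28 → 64 + 28 = 92 bp
Sorted largest to smallest: 106, 92, 48 bp.

106, 92, 48 bp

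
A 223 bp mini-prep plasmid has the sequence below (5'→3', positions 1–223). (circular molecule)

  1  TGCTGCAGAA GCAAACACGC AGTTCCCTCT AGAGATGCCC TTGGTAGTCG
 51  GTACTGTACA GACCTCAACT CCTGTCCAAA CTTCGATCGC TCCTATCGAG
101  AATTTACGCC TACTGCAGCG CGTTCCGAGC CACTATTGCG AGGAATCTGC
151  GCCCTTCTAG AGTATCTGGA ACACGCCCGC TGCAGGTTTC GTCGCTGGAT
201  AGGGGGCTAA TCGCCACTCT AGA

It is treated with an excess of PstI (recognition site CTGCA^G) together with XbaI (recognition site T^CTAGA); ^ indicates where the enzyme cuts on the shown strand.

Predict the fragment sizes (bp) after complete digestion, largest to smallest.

89, 39, 34, 28, 21, 12 bp

PstI sites (CTGCAG) start at positions 3, 113, 180.
PstI cuts after base 5 of each site (before the last base), so after positions 7, 117, 184.
XbaI sites (TCTAGA) start at positions 28, 156, 218.
XbaI cuts after the first base of each site, so after positions 28, 156, 218.
Combined cut positions: 7, 28, 117, 156, 184, 218.
Circular molecule, 6 cuts → 6 fragments:
  8–28 → 21 bp
  29–117 → 89 bp
  118–156 → 39 bp
  157–184 → 28 bp
  185–218 → 34 bp
  219–223 then 1–7 → 5 + 7 = 12 bp
Sorted largest to smallest: 89, 39, 34, 28, 21, 12 bp.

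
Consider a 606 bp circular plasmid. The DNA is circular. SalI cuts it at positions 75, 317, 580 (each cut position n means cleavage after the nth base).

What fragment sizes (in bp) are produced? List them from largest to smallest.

263, 242, 101 bp

Circular molecule, 3 cuts → 3 fragments:
  317 − 75 = 242 bp
  580 − 317 = 263 bp
  wrap: 606 − 580 + 75 = 101 bp
Sorted largest to smallest: 263, 242, 101 bp.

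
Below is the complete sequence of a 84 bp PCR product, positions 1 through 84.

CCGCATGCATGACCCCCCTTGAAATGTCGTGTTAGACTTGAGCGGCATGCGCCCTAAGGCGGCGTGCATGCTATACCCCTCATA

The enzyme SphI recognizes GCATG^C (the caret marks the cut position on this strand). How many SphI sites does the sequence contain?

3

GCATGC occurs starting at positions 3, 45, 66.
SphI cuts at 3 sites.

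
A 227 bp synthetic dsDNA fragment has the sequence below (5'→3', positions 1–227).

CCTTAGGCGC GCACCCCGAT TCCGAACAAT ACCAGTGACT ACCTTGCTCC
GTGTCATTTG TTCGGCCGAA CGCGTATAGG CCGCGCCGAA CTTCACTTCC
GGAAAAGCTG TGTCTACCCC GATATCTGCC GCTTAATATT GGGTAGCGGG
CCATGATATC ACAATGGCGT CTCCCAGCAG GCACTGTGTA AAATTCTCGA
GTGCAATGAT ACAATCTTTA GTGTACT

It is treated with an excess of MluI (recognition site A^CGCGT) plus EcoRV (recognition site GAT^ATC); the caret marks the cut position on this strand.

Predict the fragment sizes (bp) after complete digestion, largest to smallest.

70, 70, 53, 34 bp

The MluI site (ACGCGT) starts at position 70.
MluI cuts after the first base of each site, so after position 70.
EcoRV sites (GATATC) start at positions 121, 155.
EcoRV cuts after base 3 of each site, so after positions 123, 157.
Combined cut positions: 70, 123, 157.
Linear molecule, 3 cuts → 4 fragments:
  1–70 → 70 bp
  71–123 → 53 bp
  124–157 → 34 bp
  158–227 → 70 bp
Sorted largest to smallest: 70, 70, 53, 34 bp.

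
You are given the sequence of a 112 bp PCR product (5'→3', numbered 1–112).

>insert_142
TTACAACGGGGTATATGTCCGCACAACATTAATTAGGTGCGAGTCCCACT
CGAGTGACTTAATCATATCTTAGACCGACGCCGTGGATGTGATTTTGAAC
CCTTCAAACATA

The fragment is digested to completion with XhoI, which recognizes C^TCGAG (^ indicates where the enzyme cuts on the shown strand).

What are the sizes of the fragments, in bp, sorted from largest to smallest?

The XhoI site (CTCGAG) starts at position 49.
XhoI cuts after the first base of each site, so after position 49.
Linear molecule, 1 cut → 2 fragments:
  1–49 → 49 bp
  50–112 → 63 bp
Sorted largest to smallest: 63, 49 bp.

63, 49 bp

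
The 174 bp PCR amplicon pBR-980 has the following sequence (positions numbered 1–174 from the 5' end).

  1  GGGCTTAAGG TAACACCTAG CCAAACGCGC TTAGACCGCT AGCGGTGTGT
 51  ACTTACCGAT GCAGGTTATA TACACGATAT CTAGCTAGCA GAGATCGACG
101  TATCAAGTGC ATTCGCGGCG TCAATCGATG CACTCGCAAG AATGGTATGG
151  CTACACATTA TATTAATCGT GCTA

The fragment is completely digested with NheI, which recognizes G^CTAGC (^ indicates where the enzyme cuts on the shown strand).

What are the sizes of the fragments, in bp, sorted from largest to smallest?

90, 46, 38 bp

NheI sites (GCTAGC) start at positions 38, 84.
NheI cuts after the first base of each site, so after positions 38, 84.
Linear molecule, 2 cuts → 3 fragments:
  1–38 → 38 bp
  39–84 → 46 bp
  85–174 → 90 bp
Sorted largest to smallest: 90, 46, 38 bp.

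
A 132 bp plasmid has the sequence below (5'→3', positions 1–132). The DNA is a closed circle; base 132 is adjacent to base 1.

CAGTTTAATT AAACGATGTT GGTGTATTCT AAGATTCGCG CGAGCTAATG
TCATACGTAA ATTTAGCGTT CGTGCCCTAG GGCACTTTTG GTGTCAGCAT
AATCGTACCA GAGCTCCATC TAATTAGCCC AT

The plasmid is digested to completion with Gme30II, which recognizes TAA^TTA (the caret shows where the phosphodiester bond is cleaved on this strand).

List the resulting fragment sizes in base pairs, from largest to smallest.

Gme30II sites (TAATTA) start at positions 6, 121.
Gme30II cuts after base 3 of each site, so after positions 8, 123.
Circular molecule, 2 cuts → 2 fragments:
  9–123 → 115 bp
  124–132 then 1–8 → 9 + 8 = 17 bp
Sorted largest to smallest: 115, 17 bp.

115, 17 bp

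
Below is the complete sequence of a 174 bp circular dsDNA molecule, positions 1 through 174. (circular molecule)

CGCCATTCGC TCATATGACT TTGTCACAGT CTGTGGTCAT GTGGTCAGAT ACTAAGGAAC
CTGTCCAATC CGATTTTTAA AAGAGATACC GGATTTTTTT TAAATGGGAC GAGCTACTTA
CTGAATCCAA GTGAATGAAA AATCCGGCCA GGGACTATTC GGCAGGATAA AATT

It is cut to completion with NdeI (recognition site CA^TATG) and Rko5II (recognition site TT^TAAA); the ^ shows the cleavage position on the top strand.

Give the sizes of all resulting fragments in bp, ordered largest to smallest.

87, 64, 23 bp

The NdeI site (CATATG) starts at position 12.
NdeI cuts after base 2 of each site, so after position 13.
Rko5II sites (TTTAAA) start at positions 76, 99.
Rko5II cuts after base 2 of each site, so after positions 77, 100.
Combined cut positions: 13, 77, 100.
Circular molecule, 3 cuts → 3 fragments:
  14–77 → 64 bp
  78–100 → 23 bp
  101–174 then 1–13 → 74 + 13 = 87 bp
Sorted largest to smallest: 87, 64, 23 bp.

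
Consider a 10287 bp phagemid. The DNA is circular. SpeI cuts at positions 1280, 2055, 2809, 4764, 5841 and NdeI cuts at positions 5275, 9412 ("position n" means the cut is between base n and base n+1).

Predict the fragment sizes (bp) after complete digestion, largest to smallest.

Combined cut positions (sorted): 1280, 2055, 2809, 4764, 5275, 5841, 9412.
Circular molecule, 7 cuts → 7 fragments:
  2055 − 1280 = 775 bp
  2809 − 2055 = 754 bp
  4764 − 2809 = 1955 bp
  5275 − 4764 = 511 bp
  5841 − 5275 = 566 bp
  9412 − 5841 = 3571 bp
  wrap: 10287 − 9412 + 1280 = 2155 bp
Sorted largest to smallest: 3571, 2155, 1955, 775, 754, 566, 511 bp.

3571, 2155, 1955, 775, 754, 566, 511 bp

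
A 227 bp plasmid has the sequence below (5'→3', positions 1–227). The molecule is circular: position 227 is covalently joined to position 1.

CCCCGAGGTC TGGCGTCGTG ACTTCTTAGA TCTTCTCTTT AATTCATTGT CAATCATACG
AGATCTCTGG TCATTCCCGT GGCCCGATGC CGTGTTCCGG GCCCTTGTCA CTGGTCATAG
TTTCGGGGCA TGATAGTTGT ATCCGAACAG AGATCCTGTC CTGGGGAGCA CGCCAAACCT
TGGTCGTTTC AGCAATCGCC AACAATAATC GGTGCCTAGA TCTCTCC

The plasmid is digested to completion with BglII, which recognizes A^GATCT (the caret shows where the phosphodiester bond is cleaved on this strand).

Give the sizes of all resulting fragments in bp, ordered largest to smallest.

BglII sites (AGATCT) start at positions 28, 61, 218.
BglII cuts after the first base of each site, so after positions 28, 61, 218.
Circular molecule, 3 cuts → 3 fragments:
  29–61 → 33 bp
  62–218 → 157 bp
  219–227 then 1–28 → 9 + 28 = 37 bp
Sorted largest to smallest: 157, 37, 33 bp.

157, 37, 33 bp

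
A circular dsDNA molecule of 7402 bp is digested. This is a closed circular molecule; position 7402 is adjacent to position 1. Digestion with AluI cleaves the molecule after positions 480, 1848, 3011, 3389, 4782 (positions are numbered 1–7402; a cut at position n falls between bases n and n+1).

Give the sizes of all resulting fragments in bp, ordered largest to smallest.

3100, 1393, 1368, 1163, 378 bp

Circular molecule, 5 cuts → 5 fragments:
  1848 − 480 = 1368 bp
  3011 − 1848 = 1163 bp
  3389 − 3011 = 378 bp
  4782 − 3389 = 1393 bp
  wrap: 7402 − 4782 + 480 = 3100 bp
Sorted largest to smallest: 3100, 1393, 1368, 1163, 378 bp.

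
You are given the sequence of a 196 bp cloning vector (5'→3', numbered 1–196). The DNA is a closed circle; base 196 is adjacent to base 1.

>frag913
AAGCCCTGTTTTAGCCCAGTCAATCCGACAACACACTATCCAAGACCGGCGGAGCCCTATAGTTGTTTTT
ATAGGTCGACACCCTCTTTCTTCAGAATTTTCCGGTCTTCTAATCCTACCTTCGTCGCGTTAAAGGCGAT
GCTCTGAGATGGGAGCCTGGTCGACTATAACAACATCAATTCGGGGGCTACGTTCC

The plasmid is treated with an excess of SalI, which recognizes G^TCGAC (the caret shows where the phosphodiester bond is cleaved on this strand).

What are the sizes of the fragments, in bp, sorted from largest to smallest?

111, 85 bp

SalI sites (GTCGAC) start at positions 75, 160.
SalI cuts after the first base of each site, so after positions 75, 160.
Circular molecule, 2 cuts → 2 fragments:
  76–160 → 85 bp
  161–196 then 1–75 → 36 + 75 = 111 bp
Sorted largest to smallest: 111, 85 bp.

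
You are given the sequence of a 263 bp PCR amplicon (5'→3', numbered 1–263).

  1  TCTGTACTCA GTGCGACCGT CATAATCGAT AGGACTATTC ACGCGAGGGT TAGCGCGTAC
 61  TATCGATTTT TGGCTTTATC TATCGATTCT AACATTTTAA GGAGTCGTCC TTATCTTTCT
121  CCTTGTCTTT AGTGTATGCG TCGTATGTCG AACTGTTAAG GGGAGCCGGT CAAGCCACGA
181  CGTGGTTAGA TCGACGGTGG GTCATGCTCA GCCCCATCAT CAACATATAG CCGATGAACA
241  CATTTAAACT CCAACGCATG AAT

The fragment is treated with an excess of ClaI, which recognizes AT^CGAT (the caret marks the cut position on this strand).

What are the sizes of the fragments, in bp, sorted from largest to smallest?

180, 37, 26, 20 bp

ClaI sites (ATCGAT) start at positions 25, 62, 82.
ClaI cuts after base 2 of each site, so after positions 26, 63, 83.
Linear molecule, 3 cuts → 4 fragments:
  1–26 → 26 bp
  27–63 → 37 bp
  64–83 → 20 bp
  84–263 → 180 bp
Sorted largest to smallest: 180, 37, 26, 20 bp.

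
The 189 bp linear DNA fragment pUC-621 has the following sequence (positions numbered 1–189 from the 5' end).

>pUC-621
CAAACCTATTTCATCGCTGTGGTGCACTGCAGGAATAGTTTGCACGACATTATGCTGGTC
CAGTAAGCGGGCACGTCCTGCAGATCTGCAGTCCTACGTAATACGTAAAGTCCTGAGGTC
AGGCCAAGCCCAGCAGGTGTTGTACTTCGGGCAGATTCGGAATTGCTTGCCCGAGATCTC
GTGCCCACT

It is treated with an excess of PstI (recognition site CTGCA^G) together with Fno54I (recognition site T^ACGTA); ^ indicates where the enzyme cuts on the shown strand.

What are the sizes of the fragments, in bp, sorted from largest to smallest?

PstI sites (CTGCAG) start at positions 27, 78, 86.
PstI cuts after base 5 of each site (before the last base), so after positions 31, 82, 90.
Fno54I sites (TACGTA) start at positions 95, 102.
Fno54I cuts after the first base of each site, so after positions 95, 102.
Combined cut positions: 31, 82, 90, 95, 102.
Linear molecule, 5 cuts → 6 fragments:
  1–31 → 31 bp
  32–82 → 51 bp
  83–90 → 8 bp
  91–95 → 5 bp
  96–102 → 7 bp
  103–189 → 87 bp
Sorted largest to smallest: 87, 51, 31, 8, 7, 5 bp.

87, 51, 31, 8, 7, 5 bp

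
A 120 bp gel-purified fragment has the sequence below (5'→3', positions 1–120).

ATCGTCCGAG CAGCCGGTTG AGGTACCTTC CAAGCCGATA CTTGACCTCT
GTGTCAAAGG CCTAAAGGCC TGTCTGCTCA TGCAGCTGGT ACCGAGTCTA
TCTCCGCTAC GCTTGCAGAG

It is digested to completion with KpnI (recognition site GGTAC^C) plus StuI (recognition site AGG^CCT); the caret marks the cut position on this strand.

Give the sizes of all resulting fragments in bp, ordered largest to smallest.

34, 28, 26, 24, 8 bp

KpnI sites (GGTACC) start at positions 22, 88.
KpnI cuts after base 5 of each site (before the last base), so after positions 26, 92.
StuI sites (AGGCCT) start at positions 58, 66.
StuI cuts after base 3 of each site, so after positions 60, 68.
Combined cut positions: 26, 60, 68, 92.
Linear molecule, 4 cuts → 5 fragments:
  1–26 → 26 bp
  27–60 → 34 bp
  61–68 → 8 bp
  69–92 → 24 bp
  93–120 → 28 bp
Sorted largest to smallest: 34, 28, 26, 24, 8 bp.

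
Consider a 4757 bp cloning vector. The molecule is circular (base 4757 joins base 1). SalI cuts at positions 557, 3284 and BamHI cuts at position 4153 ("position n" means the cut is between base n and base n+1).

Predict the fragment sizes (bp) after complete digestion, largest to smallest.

2727, 1161, 869 bp

Combined cut positions (sorted): 557, 3284, 4153.
Circular molecule, 3 cuts → 3 fragments:
  3284 − 557 = 2727 bp
  4153 − 3284 = 869 bp
  wrap: 4757 − 4153 + 557 = 1161 bp
Sorted largest to smallest: 2727, 1161, 869 bp.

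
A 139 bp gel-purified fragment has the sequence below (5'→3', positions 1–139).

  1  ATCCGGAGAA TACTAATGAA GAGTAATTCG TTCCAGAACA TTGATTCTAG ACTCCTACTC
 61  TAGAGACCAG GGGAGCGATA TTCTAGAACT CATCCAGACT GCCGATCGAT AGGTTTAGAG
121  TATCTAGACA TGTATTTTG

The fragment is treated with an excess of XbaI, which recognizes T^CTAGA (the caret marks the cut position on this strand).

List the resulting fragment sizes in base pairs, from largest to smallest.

XbaI sites (TCTAGA) start at positions 46, 59, 82, 123.
XbaI cuts after the first base of each site, so after positions 46, 59, 82, 123.
Linear molecule, 4 cuts → 5 fragments:
  1–46 → 46 bp
  47–59 → 13 bp
  60–82 → 23 bp
  83–123 → 41 bp
  124–139 → 16 bp
Sorted largest to smallest: 46, 41, 23, 16, 13 bp.

46, 41, 23, 16, 13 bp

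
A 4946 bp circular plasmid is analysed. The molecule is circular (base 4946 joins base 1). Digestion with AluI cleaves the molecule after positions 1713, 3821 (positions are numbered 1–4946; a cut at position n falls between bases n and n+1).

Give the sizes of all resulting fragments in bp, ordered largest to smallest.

2838, 2108 bp

Circular molecule, 2 cuts → 2 fragments:
  3821 − 1713 = 2108 bp
  wrap: 4946 − 3821 + 1713 = 2838 bp
Sorted largest to smallest: 2838, 2108 bp.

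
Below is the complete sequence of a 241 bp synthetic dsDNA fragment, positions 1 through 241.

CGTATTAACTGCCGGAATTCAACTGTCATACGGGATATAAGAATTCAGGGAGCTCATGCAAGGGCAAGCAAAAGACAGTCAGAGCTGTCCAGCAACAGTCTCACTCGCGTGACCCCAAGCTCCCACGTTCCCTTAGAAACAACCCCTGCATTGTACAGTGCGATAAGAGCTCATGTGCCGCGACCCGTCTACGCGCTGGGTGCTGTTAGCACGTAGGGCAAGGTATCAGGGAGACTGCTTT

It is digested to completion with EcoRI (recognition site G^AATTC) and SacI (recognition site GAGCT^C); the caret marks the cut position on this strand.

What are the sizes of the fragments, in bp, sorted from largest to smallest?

117, 70, 26, 15, 13 bp

EcoRI sites (GAATTC) start at positions 15, 41.
EcoRI cuts after the first base of each site, so after positions 15, 41.
SacI sites (GAGCTC) start at positions 50, 167.
SacI cuts after base 5 of each site (before the last base), so after positions 54, 171.
Combined cut positions: 15, 41, 54, 171.
Linear molecule, 4 cuts → 5 fragments:
  1–15 → 15 bp
  16–41 → 26 bp
  42–54 → 13 bp
  55–171 → 117 bp
  172–241 → 70 bp
Sorted largest to smallest: 117, 70, 26, 15, 13 bp.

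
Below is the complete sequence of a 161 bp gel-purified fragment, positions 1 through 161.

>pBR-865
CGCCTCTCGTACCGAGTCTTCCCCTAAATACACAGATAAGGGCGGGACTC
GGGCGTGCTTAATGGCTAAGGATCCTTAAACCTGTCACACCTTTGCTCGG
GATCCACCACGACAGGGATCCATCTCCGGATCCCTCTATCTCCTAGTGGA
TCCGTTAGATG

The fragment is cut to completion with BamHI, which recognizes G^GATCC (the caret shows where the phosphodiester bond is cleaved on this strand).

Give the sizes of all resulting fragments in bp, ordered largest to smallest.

BamHI sites (GGATCC) start at positions 70, 100, 116, 128, 148.
BamHI cuts after the first base of each site, so after positions 70, 100, 116, 128, 148.
Linear molecule, 5 cuts → 6 fragments:
  1–70 → 70 bp
  71–100 → 30 bp
  101–116 → 16 bp
  117–128 → 12 bp
  129–148 → 20 bp
  149–161 → 13 bp
Sorted largest to smallest: 70, 30, 20, 16, 13, 12 bp.

70, 30, 20, 16, 13, 12 bp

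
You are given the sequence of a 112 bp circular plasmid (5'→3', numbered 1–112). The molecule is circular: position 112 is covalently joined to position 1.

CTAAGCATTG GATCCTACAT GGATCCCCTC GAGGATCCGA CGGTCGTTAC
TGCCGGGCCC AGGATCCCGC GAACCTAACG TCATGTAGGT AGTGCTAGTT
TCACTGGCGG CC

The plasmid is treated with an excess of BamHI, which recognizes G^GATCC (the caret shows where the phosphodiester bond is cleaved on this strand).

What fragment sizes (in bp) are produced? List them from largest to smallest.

BamHI sites (GGATCC) start at positions 10, 21, 33, 62.
BamHI cuts after the first base of each site, so after positions 10, 21, 33, 62.
Circular molecule, 4 cuts → 4 fragments:
  11–21 → 11 bp
  22–33 → 12 bp
  34–62 → 29 bp
  63–112 then 1–10 → 50 + 10 = 60 bp
Sorted largest to smallest: 60, 29, 12, 11 bp.

60, 29, 12, 11 bp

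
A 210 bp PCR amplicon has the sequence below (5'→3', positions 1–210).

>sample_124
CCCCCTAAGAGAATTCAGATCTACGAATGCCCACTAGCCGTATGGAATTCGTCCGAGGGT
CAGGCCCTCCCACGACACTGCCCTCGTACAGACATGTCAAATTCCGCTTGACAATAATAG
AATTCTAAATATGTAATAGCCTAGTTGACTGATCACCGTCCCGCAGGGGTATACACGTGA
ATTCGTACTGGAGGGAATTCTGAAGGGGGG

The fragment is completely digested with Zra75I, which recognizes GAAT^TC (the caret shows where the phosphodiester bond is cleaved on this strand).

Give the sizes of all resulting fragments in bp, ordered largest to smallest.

Zra75I sites (GAATTC) start at positions 11, 45, 120, 179, 195.
Zra75I cuts after base 4 of each site, so after positions 14, 48, 123, 182, 198.
Linear molecule, 5 cuts → 6 fragments:
  1–14 → 14 bp
  15–48 → 34 bp
  49–123 → 75 bp
  124–182 → 59 bp
  183–198 → 16 bp
  199–210 → 12 bp
Sorted largest to smallest: 75, 59, 34, 16, 14, 12 bp.

75, 59, 34, 16, 14, 12 bp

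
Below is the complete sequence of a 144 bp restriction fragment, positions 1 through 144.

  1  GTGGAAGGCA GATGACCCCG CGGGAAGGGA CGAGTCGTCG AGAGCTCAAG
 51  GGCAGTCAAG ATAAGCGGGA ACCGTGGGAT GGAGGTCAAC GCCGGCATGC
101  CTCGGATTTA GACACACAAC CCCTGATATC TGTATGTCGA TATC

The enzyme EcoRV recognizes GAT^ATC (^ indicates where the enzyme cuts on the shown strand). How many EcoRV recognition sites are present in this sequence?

2

GATATC occurs starting at positions 125, 139.
EcoRV cuts at 2 sites.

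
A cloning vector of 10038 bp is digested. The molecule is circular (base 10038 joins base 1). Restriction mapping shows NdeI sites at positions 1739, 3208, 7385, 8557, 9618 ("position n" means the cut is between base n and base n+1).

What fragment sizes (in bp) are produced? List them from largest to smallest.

4177, 2159, 1469, 1172, 1061 bp

Circular molecule, 5 cuts → 5 fragments:
  3208 − 1739 = 1469 bp
  7385 − 3208 = 4177 bp
  8557 − 7385 = 1172 bp
  9618 − 8557 = 1061 bp
  wrap: 10038 − 9618 + 1739 = 2159 bp
Sorted largest to smallest: 4177, 2159, 1469, 1172, 1061 bp.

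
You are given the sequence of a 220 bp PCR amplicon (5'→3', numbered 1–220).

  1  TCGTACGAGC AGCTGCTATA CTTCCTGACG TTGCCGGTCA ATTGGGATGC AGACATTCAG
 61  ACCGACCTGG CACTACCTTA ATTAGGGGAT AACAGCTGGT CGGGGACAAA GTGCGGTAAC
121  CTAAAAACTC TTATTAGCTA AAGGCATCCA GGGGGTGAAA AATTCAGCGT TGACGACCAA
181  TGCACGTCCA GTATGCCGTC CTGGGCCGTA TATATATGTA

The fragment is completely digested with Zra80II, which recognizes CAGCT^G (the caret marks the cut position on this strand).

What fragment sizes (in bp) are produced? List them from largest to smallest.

Zra80II sites (CAGCTG) start at positions 10, 93.
Zra80II cuts after base 5 of each site (before the last base), so after positions 14, 97.
Linear molecule, 2 cuts → 3 fragments:
  1–14 → 14 bp
  15–97 → 83 bp
  98–220 → 123 bp
Sorted largest to smallest: 123, 83, 14 bp.

123, 83, 14 bp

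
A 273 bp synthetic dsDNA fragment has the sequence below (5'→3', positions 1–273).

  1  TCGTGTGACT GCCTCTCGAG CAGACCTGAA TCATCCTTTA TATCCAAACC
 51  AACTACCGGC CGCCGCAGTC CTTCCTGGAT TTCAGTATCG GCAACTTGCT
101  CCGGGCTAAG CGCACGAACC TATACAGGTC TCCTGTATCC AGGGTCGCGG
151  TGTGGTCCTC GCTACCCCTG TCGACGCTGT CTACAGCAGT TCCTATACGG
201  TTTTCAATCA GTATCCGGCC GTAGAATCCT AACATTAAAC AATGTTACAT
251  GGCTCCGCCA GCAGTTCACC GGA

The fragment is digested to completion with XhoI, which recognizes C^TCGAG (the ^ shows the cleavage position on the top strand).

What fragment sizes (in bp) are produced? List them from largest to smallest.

The XhoI site (CTCGAG) starts at position 15.
XhoI cuts after the first base of each site, so after position 15.
Linear molecule, 1 cut → 2 fragments:
  1–15 → 15 bp
  16–273 → 258 bp
Sorted largest to smallest: 258, 15 bp.

258, 15 bp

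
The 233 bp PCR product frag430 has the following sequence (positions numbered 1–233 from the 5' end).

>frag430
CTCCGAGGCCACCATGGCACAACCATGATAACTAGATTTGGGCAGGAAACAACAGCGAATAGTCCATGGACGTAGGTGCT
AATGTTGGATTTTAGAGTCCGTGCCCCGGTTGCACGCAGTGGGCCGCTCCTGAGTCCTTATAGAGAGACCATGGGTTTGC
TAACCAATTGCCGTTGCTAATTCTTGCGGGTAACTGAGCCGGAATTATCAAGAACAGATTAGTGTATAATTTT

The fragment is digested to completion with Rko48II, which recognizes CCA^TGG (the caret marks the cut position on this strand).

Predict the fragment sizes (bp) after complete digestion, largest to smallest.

Rko48II sites (CCATGG) start at positions 12, 64, 149.
Rko48II cuts after base 3 of each site, so after positions 14, 66, 151.
Linear molecule, 3 cuts → 4 fragments:
  1–14 → 14 bp
  15–66 → 52 bp
  67–151 → 85 bp
  152–233 → 82 bp
Sorted largest to smallest: 85, 82, 52, 14 bp.

85, 82, 52, 14 bp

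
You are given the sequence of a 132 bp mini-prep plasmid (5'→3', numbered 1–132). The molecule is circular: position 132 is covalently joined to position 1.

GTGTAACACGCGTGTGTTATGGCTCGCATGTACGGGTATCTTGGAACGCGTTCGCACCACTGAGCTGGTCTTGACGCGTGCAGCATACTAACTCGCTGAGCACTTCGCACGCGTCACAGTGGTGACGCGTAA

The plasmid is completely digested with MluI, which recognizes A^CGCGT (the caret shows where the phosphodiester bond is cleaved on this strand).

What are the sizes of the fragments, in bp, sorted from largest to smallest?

MluI sites (ACGCGT) start at positions 8, 46, 74, 109, 125.
MluI cuts after the first base of each site, so after positions 8, 46, 74, 109, 125.
Circular molecule, 5 cuts → 5 fragments:
  9–46 → 38 bp
  47–74 → 28 bp
  75–109 → 35 bp
  110–125 → 16 bp
  126–132 then 1–8 → 7 + 8 = 15 bp
Sorted largest to smallest: 38, 35, 28, 16, 15 bp.

38, 35, 28, 16, 15 bp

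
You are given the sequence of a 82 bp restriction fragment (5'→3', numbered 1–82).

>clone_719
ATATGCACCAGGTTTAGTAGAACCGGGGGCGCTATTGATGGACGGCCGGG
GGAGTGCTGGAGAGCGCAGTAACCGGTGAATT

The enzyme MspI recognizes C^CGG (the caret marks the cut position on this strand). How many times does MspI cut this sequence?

3

CCGG occurs starting at positions 23, 46, 73.
MspI cuts at 3 sites.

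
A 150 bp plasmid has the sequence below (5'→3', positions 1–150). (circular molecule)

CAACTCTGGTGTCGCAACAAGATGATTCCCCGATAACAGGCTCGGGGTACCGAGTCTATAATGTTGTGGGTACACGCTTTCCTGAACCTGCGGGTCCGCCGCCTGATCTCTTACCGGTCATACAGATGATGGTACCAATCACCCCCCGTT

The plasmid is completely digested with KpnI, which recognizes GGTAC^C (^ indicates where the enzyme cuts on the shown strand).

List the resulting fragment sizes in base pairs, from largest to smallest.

85, 65 bp

KpnI sites (GGTACC) start at positions 46, 131.
KpnI cuts after base 5 of each site (before the last base), so after positions 50, 135.
Circular molecule, 2 cuts → 2 fragments:
  51–135 → 85 bp
  136–150 then 1–50 → 15 + 50 = 65 bp
Sorted largest to smallest: 85, 65 bp.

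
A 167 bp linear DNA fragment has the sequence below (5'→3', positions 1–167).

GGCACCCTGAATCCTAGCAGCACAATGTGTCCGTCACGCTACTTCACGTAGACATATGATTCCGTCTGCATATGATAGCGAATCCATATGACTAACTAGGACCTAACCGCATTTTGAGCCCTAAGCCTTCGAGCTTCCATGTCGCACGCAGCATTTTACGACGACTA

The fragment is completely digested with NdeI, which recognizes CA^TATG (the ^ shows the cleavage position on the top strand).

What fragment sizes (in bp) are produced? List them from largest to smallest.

81, 54, 16, 16 bp

NdeI sites (CATATG) start at positions 53, 69, 85.
NdeI cuts after base 2 of each site, so after positions 54, 70, 86.
Linear molecule, 3 cuts → 4 fragments:
  1–54 → 54 bp
  55–70 → 16 bp
  71–86 → 16 bp
  87–167 → 81 bp
Sorted largest to smallest: 81, 54, 16, 16 bp.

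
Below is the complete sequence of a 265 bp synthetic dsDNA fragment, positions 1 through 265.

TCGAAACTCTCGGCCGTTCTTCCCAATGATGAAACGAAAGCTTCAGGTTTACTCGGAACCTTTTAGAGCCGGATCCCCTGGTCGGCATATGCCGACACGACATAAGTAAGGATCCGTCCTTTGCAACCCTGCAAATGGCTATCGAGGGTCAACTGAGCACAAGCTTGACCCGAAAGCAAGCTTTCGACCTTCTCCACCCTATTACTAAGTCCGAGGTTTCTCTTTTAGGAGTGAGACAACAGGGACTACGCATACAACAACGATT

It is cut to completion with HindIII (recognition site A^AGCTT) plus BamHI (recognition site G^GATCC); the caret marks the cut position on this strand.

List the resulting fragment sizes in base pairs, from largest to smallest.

87, 51, 39, 38, 33, 17 bp

HindIII sites (AAGCTT) start at positions 38, 161, 178.
HindIII cuts after the first base of each site, so after positions 38, 161, 178.
BamHI sites (GGATCC) start at positions 71, 110.
BamHI cuts after the first base of each site, so after positions 71, 110.
Combined cut positions: 38, 71, 110, 161, 178.
Linear molecule, 5 cuts → 6 fragments:
  1–38 → 38 bp
  39–71 → 33 bp
  72–110 → 39 bp
  111–161 → 51 bp
  162–178 → 17 bp
  179–265 → 87 bp
Sorted largest to smallest: 87, 51, 39, 38, 33, 17 bp.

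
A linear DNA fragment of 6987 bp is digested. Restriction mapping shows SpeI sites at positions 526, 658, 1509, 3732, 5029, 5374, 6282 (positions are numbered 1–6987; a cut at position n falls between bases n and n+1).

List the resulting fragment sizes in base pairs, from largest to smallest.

Linear molecule, 7 cuts → 8 fragments:
  526 − 0 = 526 bp
  658 − 526 = 132 bp
  1509 − 658 = 851 bp
  3732 − 1509 = 2223 bp
  5029 − 3732 = 1297 bp
  5374 − 5029 = 345 bp
  6282 − 5374 = 908 bp
  6987 − 6282 = 705 bp
Sorted largest to smallest: 2223, 1297, 908, 851, 705, 526, 345, 132 bp.

2223, 1297, 908, 851, 705, 526, 345, 132 bp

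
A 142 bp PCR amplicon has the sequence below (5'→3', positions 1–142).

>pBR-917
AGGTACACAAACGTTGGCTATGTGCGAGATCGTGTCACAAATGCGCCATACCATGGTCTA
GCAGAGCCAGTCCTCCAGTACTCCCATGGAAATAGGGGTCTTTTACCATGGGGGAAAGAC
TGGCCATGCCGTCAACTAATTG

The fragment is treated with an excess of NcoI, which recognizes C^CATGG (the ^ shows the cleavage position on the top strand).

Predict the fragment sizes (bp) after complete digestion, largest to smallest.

51, 36, 33, 22 bp

NcoI sites (CCATGG) start at positions 51, 84, 106.
NcoI cuts after the first base of each site, so after positions 51, 84, 106.
Linear molecule, 3 cuts → 4 fragments:
  1–51 → 51 bp
  52–84 → 33 bp
  85–106 → 22 bp
  107–142 → 36 bp
Sorted largest to smallest: 51, 36, 33, 22 bp.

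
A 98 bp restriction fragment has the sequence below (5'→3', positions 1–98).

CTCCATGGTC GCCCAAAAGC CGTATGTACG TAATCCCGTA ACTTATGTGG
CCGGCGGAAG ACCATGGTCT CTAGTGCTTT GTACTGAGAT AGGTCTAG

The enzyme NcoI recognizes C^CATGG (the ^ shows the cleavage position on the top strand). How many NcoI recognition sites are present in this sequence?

CCATGG occurs starting at positions 3, 62.
NcoI cuts at 2 sites.

2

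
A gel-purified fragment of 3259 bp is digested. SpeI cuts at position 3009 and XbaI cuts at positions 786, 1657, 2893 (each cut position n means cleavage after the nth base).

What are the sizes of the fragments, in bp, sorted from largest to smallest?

Combined cut positions (sorted): 786, 1657, 2893, 3009.
Linear molecule, 4 cuts → 5 fragments:
  786 − 0 = 786 bp
  1657 − 786 = 871 bp
  2893 − 1657 = 1236 bp
  3009 − 2893 = 116 bp
  3259 − 3009 = 250 bp
Sorted largest to smallest: 1236, 871, 786, 250, 116 bp.

1236, 871, 786, 250, 116 bp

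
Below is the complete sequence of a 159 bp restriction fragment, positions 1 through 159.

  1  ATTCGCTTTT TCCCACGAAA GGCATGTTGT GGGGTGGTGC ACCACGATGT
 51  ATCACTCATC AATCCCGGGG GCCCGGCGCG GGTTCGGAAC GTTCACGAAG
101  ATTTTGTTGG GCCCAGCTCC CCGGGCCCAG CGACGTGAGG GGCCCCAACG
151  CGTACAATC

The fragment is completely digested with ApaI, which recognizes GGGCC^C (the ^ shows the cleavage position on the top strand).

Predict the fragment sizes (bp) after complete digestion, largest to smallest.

73, 40, 17, 15, 14 bp

ApaI sites (GGGCCC) start at positions 69, 109, 123, 140.
ApaI cuts after base 5 of each site (before the last base), so after positions 73, 113, 127, 144.
Linear molecule, 4 cuts → 5 fragments:
  1–73 → 73 bp
  74–113 → 40 bp
  114–127 → 14 bp
  128–144 → 17 bp
  145–159 → 15 bp
Sorted largest to smallest: 73, 40, 17, 15, 14 bp.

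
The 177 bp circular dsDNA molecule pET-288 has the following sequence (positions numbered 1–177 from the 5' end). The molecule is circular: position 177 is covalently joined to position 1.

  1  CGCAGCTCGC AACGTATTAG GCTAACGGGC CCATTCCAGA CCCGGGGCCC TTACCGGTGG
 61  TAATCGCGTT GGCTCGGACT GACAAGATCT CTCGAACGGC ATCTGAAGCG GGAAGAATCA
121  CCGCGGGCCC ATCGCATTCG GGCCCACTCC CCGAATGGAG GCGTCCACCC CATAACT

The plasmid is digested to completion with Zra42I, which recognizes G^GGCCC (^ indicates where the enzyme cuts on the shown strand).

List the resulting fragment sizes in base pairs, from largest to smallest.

80, 64, 18, 15 bp

Zra42I sites (GGGCCC) start at positions 27, 45, 125, 140.
Zra42I cuts after the first base of each site, so after positions 27, 45, 125, 140.
Circular molecule, 4 cuts → 4 fragments:
  28–45 → 18 bp
  46–125 → 80 bp
  126–140 → 15 bp
  141–177 then 1–27 → 37 + 27 = 64 bp
Sorted largest to smallest: 80, 64, 18, 15 bp.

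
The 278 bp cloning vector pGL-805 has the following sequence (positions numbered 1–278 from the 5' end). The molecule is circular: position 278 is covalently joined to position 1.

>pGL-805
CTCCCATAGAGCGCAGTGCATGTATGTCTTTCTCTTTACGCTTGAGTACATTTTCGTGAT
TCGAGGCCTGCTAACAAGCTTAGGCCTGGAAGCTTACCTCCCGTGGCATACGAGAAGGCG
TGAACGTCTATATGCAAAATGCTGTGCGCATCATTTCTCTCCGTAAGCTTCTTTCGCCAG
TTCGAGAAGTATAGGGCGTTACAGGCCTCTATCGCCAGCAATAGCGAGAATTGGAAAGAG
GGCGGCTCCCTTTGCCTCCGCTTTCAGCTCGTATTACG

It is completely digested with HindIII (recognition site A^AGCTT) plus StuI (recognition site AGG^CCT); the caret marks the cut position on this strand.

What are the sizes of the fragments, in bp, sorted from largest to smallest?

HindIII sites (AAGCTT) start at positions 76, 90, 165.
HindIII cuts after the first base of each site, so after positions 76, 90, 165.
StuI sites (AGGCCT) start at positions 64, 82, 203.
StuI cuts after base 3 of each site, so after positions 66, 84, 205.
Combined cut positions: 66, 76, 84, 90, 165, 205.
Circular molecule, 6 cuts → 6 fragments:
  67–76 → 10 bp
  77–84 → 8 bp
  85–90 → 6 bp
  91–165 → 75 bp
  166–205 → 40 bp
  206–278 then 1–66 → 73 + 66 = 139 bp
Sorted largest to smallest: 139, 75, 40, 10, 8, 6 bp.

139, 75, 40, 10, 8, 6 bp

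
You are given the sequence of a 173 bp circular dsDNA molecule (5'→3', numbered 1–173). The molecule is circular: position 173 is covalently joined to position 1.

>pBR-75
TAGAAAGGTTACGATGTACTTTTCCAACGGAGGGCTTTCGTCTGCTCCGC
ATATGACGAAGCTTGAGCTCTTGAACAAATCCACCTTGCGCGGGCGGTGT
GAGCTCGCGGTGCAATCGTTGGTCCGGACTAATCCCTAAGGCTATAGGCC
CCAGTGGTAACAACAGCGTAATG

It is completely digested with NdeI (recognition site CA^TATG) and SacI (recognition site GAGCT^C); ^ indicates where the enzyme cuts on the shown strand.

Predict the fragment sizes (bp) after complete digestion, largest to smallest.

119, 36, 18 bp

The NdeI site (CATATG) starts at position 50.
NdeI cuts after base 2 of each site, so after position 51.
SacI sites (GAGCTC) start at positions 65, 101.
SacI cuts after base 5 of each site (before the last base), so after positions 69, 105.
Combined cut positions: 51, 69, 105.
Circular molecule, 3 cuts → 3 fragments:
  52–69 → 18 bp
  70–105 → 36 bp
  106–173 then 1–51 → 68 + 51 = 119 bp
Sorted largest to smallest: 119, 36, 18 bp.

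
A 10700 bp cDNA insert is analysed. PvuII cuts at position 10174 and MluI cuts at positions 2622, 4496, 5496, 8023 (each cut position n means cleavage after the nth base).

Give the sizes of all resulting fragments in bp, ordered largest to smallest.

2622, 2527, 2151, 1874, 1000, 526 bp

Combined cut positions (sorted): 2622, 4496, 5496, 8023, 10174.
Linear molecule, 5 cuts → 6 fragments:
  2622 − 0 = 2622 bp
  4496 − 2622 = 1874 bp
  5496 − 4496 = 1000 bp
  8023 − 5496 = 2527 bp
  10174 − 8023 = 2151 bp
  10700 − 10174 = 526 bp
Sorted largest to smallest: 2622, 2527, 2151, 1874, 1000, 526 bp.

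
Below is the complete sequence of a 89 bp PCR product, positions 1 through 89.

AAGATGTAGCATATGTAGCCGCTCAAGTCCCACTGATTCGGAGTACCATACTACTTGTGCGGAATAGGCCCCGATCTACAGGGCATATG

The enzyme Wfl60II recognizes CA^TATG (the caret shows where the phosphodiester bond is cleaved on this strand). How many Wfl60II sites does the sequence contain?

2

CATATG occurs starting at positions 10, 84.
Wfl60II cuts at 2 sites.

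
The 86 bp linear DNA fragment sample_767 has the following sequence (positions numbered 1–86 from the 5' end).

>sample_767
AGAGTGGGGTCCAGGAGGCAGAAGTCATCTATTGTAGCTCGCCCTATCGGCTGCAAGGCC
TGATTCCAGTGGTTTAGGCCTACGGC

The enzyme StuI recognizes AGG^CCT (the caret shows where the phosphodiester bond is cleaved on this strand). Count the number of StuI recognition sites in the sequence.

AGGCCT occurs starting at positions 56, 76.
StuI cuts at 2 sites.

2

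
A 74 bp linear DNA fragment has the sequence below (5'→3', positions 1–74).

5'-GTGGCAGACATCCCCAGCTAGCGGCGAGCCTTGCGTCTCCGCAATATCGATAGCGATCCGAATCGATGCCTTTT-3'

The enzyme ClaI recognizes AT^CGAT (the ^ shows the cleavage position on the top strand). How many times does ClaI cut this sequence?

2

ATCGAT occurs starting at positions 46, 62.
ClaI cuts at 2 sites.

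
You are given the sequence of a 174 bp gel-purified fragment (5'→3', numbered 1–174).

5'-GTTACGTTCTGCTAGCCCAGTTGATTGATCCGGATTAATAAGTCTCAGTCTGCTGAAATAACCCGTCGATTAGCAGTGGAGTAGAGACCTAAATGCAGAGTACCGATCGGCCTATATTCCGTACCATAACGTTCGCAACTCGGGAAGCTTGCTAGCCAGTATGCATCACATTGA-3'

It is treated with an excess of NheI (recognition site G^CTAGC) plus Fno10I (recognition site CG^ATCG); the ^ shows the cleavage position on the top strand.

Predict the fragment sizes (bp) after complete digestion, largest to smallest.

NheI sites (GCTAGC) start at positions 11, 151.
NheI cuts after the first base of each site, so after positions 11, 151.
The Fno10I site (CGATCG) starts at position 104.
Fno10I cuts after base 2 of each site, so after position 105.
Combined cut positions: 11, 105, 151.
Linear molecule, 3 cuts → 4 fragments:
  1–11 → 11 bp
  12–105 → 94 bp
  106–151 → 46 bp
  152–174 → 23 bp
Sorted largest to smallest: 94, 46, 23, 11 bp.

94, 46, 23, 11 bp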